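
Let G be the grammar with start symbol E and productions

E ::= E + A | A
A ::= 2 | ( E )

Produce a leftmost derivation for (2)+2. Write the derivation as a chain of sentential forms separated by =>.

E => E+A => A+A => (E)+A => (A)+A => (2)+A => (2)+2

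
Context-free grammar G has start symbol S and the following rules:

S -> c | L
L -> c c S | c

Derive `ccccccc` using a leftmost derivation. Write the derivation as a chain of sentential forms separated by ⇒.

S ⇒ L ⇒ ccS ⇒ ccL ⇒ ccccS ⇒ ccccL ⇒ ccccccS ⇒ ccccccL ⇒ ccccccc

S ⇒ L   [S -> L]
L ⇒ ccS   [L -> c c S]
ccS ⇒ ccL   [S -> L]
ccL ⇒ ccccS   [L -> c c S]
ccccS ⇒ ccccL   [S -> L]
ccccL ⇒ ccccccS   [L -> c c S]
ccccccS ⇒ ccccccL   [S -> L]
ccccccL ⇒ ccccccc   [L -> c]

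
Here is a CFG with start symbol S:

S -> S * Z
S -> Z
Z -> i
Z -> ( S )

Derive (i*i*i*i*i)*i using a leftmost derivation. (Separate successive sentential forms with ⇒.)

S⇒S*Z⇒Z*Z⇒(S)*Z⇒(S*Z)*Z⇒(S*Z*Z)*Z⇒(S*Z*Z*Z)*Z⇒(S*Z*Z*Z*Z)*Z⇒(Z*Z*Z*Z*Z)*Z⇒(i*Z*Z*Z*Z)*Z⇒(i*i*Z*Z*Z)*Z⇒(i*i*i*Z*Z)*Z⇒(i*i*i*i*Z)*Z⇒(i*i*i*i*i)*Z⇒(i*i*i*i*i)*i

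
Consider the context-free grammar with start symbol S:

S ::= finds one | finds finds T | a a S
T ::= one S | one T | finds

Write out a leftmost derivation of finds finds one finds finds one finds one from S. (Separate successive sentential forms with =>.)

S => finds finds T => finds finds one S => finds finds one finds finds T => finds finds one finds finds one S => finds finds one finds finds one finds one

S => finds finds T   [S ::= finds finds T]
finds finds T => finds finds one S   [T ::= one S]
finds finds one S => finds finds one finds finds T   [S ::= finds finds T]
finds finds one finds finds T => finds finds one finds finds one S   [T ::= one S]
finds finds one finds finds one S => finds finds one finds finds one finds one   [S ::= finds one]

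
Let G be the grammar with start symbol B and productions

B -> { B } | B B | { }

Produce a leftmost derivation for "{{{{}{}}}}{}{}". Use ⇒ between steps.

B ⇒ BB ⇒ BBB ⇒ {B}BB ⇒ {{B}}BB ⇒ {{{B}}}BB ⇒ {{{BB}}}BB ⇒ {{{{}B}}}BB ⇒ {{{{}{}}}}BB ⇒ {{{{}{}}}}{}B ⇒ {{{{}{}}}}{}{}

B ⇒ BB   [B -> B B]
BB ⇒ BBB   [B -> B B]
BBB ⇒ {B}BB   [B -> { B }]
{B}BB ⇒ {{B}}BB   [B -> { B }]
{{B}}BB ⇒ {{{B}}}BB   [B -> { B }]
{{{B}}}BB ⇒ {{{BB}}}BB   [B -> B B]
{{{BB}}}BB ⇒ {{{{}B}}}BB   [B -> { }]
{{{{}B}}}BB ⇒ {{{{}{}}}}BB   [B -> { }]
{{{{}{}}}}BB ⇒ {{{{}{}}}}{}B   [B -> { }]
{{{{}{}}}}{}B ⇒ {{{{}{}}}}{}{}   [B -> { }]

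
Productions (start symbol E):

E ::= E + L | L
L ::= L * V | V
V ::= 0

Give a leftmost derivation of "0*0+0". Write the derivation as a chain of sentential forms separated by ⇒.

E ⇒ E+L   [E ::= E + L]
E+L ⇒ L+L   [E ::= L]
L+L ⇒ L*V+L   [L ::= L * V]
L*V+L ⇒ V*V+L   [L ::= V]
V*V+L ⇒ 0*V+L   [V ::= 0]
0*V+L ⇒ 0*0+L   [V ::= 0]
0*0+L ⇒ 0*0+V   [L ::= V]
0*0+V ⇒ 0*0+0   [V ::= 0]

E ⇒ E+L ⇒ L+L ⇒ L*V+L ⇒ V*V+L ⇒ 0*V+L ⇒ 0*0+L ⇒ 0*0+V ⇒ 0*0+0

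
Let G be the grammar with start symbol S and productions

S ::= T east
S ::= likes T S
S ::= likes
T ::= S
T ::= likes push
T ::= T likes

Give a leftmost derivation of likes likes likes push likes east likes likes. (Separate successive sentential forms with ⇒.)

S ⇒ likes T S ⇒ likes T likes S ⇒ likes S likes S ⇒ likes T east likes S ⇒ likes S east likes S ⇒ likes likes T S east likes S ⇒ likes likes likes push S east likes S ⇒ likes likes likes push likes east likes S ⇒ likes likes likes push likes east likes likes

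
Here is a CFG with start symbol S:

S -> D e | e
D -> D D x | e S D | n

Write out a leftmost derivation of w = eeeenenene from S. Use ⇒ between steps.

S ⇒ De ⇒ eSDe ⇒ eDeDe ⇒ eeSDeDe ⇒ eeDeDeDe ⇒ eeeSDeDeDe ⇒ eeeeDeDeDe ⇒ eeeeneDeDe ⇒ eeeeneneDe ⇒ eeeenenene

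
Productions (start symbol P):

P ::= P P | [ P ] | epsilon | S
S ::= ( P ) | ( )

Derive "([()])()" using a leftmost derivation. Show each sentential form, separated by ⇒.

P⇒PP⇒PPP⇒SPP⇒(P)PP⇒([P])PP⇒([S])PP⇒([()])PP⇒([()])PPP⇒([()])PPPP⇒([()])SPPP⇒([()])()PPP⇒([()])()PP⇒([()])()P⇒([()])()

P ⇒ PP   [P ::= P P]
PP ⇒ PPP   [P ::= P P]
PPP ⇒ SPP   [P ::= S]
SPP ⇒ (P)PP   [S ::= ( P )]
(P)PP ⇒ ([P])PP   [P ::= [ P ]]
([P])PP ⇒ ([S])PP   [P ::= S]
([S])PP ⇒ ([()])PP   [S ::= ( )]
([()])PP ⇒ ([()])PPP   [P ::= P P]
([()])PPP ⇒ ([()])PPPP   [P ::= P P]
([()])PPPP ⇒ ([()])SPPP   [P ::= S]
([()])SPPP ⇒ ([()])()PPP   [S ::= ( )]
([()])()PPP ⇒ ([()])()PP   [P ::= epsilon]
([()])()PP ⇒ ([()])()P   [P ::= epsilon]
([()])()P ⇒ ([()])()   [P ::= epsilon]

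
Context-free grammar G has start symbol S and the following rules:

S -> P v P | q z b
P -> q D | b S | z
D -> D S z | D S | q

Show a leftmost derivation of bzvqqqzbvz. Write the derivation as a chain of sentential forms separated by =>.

S=>PvP=>bSvP=>bPvPvP=>bzvPvP=>bzvqDvP=>bzvqDSvP=>bzvqqSvP=>bzvqqqzbvP=>bzvqqqzbvz

S => PvP   [S -> P v P]
PvP => bSvP   [P -> b S]
bSvP => bPvPvP   [S -> P v P]
bPvPvP => bzvPvP   [P -> z]
bzvPvP => bzvqDvP   [P -> q D]
bzvqDvP => bzvqDSvP   [D -> D S]
bzvqDSvP => bzvqqSvP   [D -> q]
bzvqqSvP => bzvqqqzbvP   [S -> q z b]
bzvqqqzbvP => bzvqqqzbvz   [P -> z]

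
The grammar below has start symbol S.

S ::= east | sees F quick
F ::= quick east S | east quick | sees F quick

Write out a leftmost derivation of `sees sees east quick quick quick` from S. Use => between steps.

S => sees F quick => sees sees F quick quick => sees sees east quick quick quick

S => sees F quick   [S ::= sees F quick]
sees F quick => sees sees F quick quick   [F ::= sees F quick]
sees sees F quick quick => sees sees east quick quick quick   [F ::= east quick]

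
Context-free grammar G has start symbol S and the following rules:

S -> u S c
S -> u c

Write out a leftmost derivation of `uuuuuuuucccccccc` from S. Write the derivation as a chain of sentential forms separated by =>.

S => uSc   [S -> u S c]
uSc => uuScc   [S -> u S c]
uuScc => uuuSccc   [S -> u S c]
uuuSccc => uuuuScccc   [S -> u S c]
uuuuScccc => uuuuuSccccc   [S -> u S c]
uuuuuSccccc => uuuuuuScccccc   [S -> u S c]
uuuuuuScccccc => uuuuuuuSccccccc   [S -> u S c]
uuuuuuuSccccccc => uuuuuuuucccccccc   [S -> u c]

S => uSc => uuScc => uuuSccc => uuuuScccc => uuuuuSccccc => uuuuuuScccccc => uuuuuuuSccccccc => uuuuuuuucccccccc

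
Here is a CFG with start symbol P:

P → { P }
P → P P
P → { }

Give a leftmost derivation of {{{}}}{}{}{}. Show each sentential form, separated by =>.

P=>PP=>{P}P=>{{P}}P=>{{{}}}P=>{{{}}}PP=>{{{}}}PPP=>{{{}}}{}PP=>{{{}}}{}{}P=>{{{}}}{}{}{}

P => PP   [P → P P]
PP => {P}P   [P → { P }]
{P}P => {{P}}P   [P → { P }]
{{P}}P => {{{}}}P   [P → { }]
{{{}}}P => {{{}}}PP   [P → P P]
{{{}}}PP => {{{}}}PPP   [P → P P]
{{{}}}PPP => {{{}}}{}PP   [P → { }]
{{{}}}{}PP => {{{}}}{}{}P   [P → { }]
{{{}}}{}{}P => {{{}}}{}{}{}   [P → { }]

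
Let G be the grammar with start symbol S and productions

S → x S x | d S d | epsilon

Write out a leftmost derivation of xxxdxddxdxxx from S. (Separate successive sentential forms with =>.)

S => xSx => xxSxx => xxxSxxx => xxxdSdxxx => xxxdxSxdxxx => xxxdxdSdxdxxx => xxxdxddxdxxx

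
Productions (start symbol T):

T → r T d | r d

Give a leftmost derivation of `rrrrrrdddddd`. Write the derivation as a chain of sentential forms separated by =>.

T => rTd => rrTdd => rrrTddd => rrrrTdddd => rrrrrTddddd => rrrrrrdddddd

T => rTd   [T → r T d]
rTd => rrTdd   [T → r T d]
rrTdd => rrrTddd   [T → r T d]
rrrTddd => rrrrTdddd   [T → r T d]
rrrrTdddd => rrrrrTddddd   [T → r T d]
rrrrrTddddd => rrrrrrdddddd   [T → r d]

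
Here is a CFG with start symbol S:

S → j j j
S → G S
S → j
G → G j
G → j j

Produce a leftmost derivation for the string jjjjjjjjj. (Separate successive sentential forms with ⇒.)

S ⇒ GS   [S → G S]
GS ⇒ GjS   [G → G j]
GjS ⇒ GjjS   [G → G j]
GjjS ⇒ GjjjS   [G → G j]
GjjjS ⇒ GjjjjS   [G → G j]
GjjjjS ⇒ GjjjjjS   [G → G j]
GjjjjjS ⇒ GjjjjjjS   [G → G j]
GjjjjjjS ⇒ jjjjjjjjS   [G → j j]
jjjjjjjjS ⇒ jjjjjjjjj   [S → j]

S ⇒ GS ⇒ GjS ⇒ GjjS ⇒ GjjjS ⇒ GjjjjS ⇒ GjjjjjS ⇒ GjjjjjjS ⇒ jjjjjjjjS ⇒ jjjjjjjjj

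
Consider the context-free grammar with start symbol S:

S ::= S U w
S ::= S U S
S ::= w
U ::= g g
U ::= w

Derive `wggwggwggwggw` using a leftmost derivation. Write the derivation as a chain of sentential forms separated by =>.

S => SUw   [S ::= S U w]
SUw => SUwUw   [S ::= S U w]
SUwUw => SUwUwUw   [S ::= S U w]
SUwUwUw => SUSUwUwUw   [S ::= S U S]
SUSUwUwUw => wUSUwUwUw   [S ::= w]
wUSUwUwUw => wggSUwUwUw   [U ::= g g]
wggSUwUwUw => wggwUwUwUw   [S ::= w]
wggwUwUwUw => wggwggwUwUw   [U ::= g g]
wggwggwUwUw => wggwggwggwUw   [U ::= g g]
wggwggwggwUw => wggwggwggwggw   [U ::= g g]

S => SUw => SUwUw => SUwUwUw => SUSUwUwUw => wUSUwUwUw => wggSUwUwUw => wggwUwUwUw => wggwggwUwUw => wggwggwggwUw => wggwggwggwggw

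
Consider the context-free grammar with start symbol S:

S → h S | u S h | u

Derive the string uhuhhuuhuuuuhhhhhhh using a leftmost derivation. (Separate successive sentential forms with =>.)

S => uSh => uhSh => uhuShh => uhuhShh => uhuhhShh => uhuhhuShhh => uhuhhuuShhhh => uhuhhuuhShhhh => uhuhhuuhuShhhhh => uhuhhuuhuuShhhhhh => uhuhhuuhuuuShhhhhhh => uhuhhuuhuuuuhhhhhhh

S => uSh   [S → u S h]
uSh => uhSh   [S → h S]
uhSh => uhuShh   [S → u S h]
uhuShh => uhuhShh   [S → h S]
uhuhShh => uhuhhShh   [S → h S]
uhuhhShh => uhuhhuShhh   [S → u S h]
uhuhhuShhh => uhuhhuuShhhh   [S → u S h]
uhuhhuuShhhh => uhuhhuuhShhhh   [S → h S]
uhuhhuuhShhhh => uhuhhuuhuShhhhh   [S → u S h]
uhuhhuuhuShhhhh => uhuhhuuhuuShhhhhh   [S → u S h]
uhuhhuuhuuShhhhhh => uhuhhuuhuuuShhhhhhh   [S → u S h]
uhuhhuuhuuuShhhhhhh => uhuhhuuhuuuuhhhhhhh   [S → u]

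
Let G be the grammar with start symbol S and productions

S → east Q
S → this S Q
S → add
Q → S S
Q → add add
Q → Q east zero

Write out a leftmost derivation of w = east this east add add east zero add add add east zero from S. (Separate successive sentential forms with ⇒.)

S ⇒ east Q ⇒ east Q east zero ⇒ east S S east zero ⇒ east this S Q S east zero ⇒ east this east Q Q S east zero ⇒ east this east Q east zero Q S east zero ⇒ east this east add add east zero Q S east zero ⇒ east this east add add east zero add add S east zero ⇒ east this east add add east zero add add add east zero

S ⇒ east Q   [S → east Q]
east Q ⇒ east Q east zero   [Q → Q east zero]
east Q east zero ⇒ east S S east zero   [Q → S S]
east S S east zero ⇒ east this S Q S east zero   [S → this S Q]
east this S Q S east zero ⇒ east this east Q Q S east zero   [S → east Q]
east this east Q Q S east zero ⇒ east this east Q east zero Q S east zero   [Q → Q east zero]
east this east Q east zero Q S east zero ⇒ east this east add add east zero Q S east zero   [Q → add add]
east this east add add east zero Q S east zero ⇒ east this east add add east zero add add S east zero   [Q → add add]
east this east add add east zero add add S east zero ⇒ east this east add add east zero add add add east zero   [S → add]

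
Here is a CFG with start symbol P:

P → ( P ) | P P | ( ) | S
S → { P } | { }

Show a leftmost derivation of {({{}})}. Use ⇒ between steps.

P ⇒ S   [P → S]
S ⇒ {P}   [S → { P }]
{P} ⇒ {(P)}   [P → ( P )]
{(P)} ⇒ {(S)}   [P → S]
{(S)} ⇒ {({P})}   [S → { P }]
{({P})} ⇒ {({S})}   [P → S]
{({S})} ⇒ {({{}})}   [S → { }]

P⇒S⇒{P}⇒{(P)}⇒{(S)}⇒{({P})}⇒{({S})}⇒{({{}})}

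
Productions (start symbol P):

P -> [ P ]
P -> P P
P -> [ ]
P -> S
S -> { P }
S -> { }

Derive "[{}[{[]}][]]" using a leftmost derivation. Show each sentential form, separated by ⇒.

P⇒[P]⇒[PP]⇒[SP]⇒[{}P]⇒[{}PP]⇒[{}[P]P]⇒[{}[S]P]⇒[{}[{P}]P]⇒[{}[{[]}]P]⇒[{}[{[]}][]]

P ⇒ [P]   [P -> [ P ]]
[P] ⇒ [PP]   [P -> P P]
[PP] ⇒ [SP]   [P -> S]
[SP] ⇒ [{}P]   [S -> { }]
[{}P] ⇒ [{}PP]   [P -> P P]
[{}PP] ⇒ [{}[P]P]   [P -> [ P ]]
[{}[P]P] ⇒ [{}[S]P]   [P -> S]
[{}[S]P] ⇒ [{}[{P}]P]   [S -> { P }]
[{}[{P}]P] ⇒ [{}[{[]}]P]   [P -> [ ]]
[{}[{[]}]P] ⇒ [{}[{[]}][]]   [P -> [ ]]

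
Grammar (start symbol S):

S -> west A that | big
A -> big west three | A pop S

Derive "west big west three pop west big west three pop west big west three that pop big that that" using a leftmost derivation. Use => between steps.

S => west A that => west A pop S that => west big west three pop S that => west big west three pop west A that that => west big west three pop west A pop S that that => west big west three pop west A pop S pop S that that => west big west three pop west big west three pop S pop S that that => west big west three pop west big west three pop west A that pop S that that => west big west three pop west big west three pop west big west three that pop S that that => west big west three pop west big west three pop west big west three that pop big that that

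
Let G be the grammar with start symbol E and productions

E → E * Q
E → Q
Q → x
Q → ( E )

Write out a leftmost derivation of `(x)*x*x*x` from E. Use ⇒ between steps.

E ⇒ E*Q ⇒ E*Q*Q ⇒ E*Q*Q*Q ⇒ Q*Q*Q*Q ⇒ (E)*Q*Q*Q ⇒ (Q)*Q*Q*Q ⇒ (x)*Q*Q*Q ⇒ (x)*x*Q*Q ⇒ (x)*x*x*Q ⇒ (x)*x*x*x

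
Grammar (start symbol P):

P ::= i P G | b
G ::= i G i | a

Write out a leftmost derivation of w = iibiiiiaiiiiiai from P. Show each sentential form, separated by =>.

P=>iPG=>iiPGG=>iibGG=>iibiGiG=>iibiiGiiG=>iibiiiGiiiG=>iibiiiiGiiiiG=>iibiiiiaiiiiG=>iibiiiiaiiiiiGi=>iibiiiiaiiiiiai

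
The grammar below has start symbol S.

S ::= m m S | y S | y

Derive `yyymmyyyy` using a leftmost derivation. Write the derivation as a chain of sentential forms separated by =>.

S => yS => yyS => yyyS => yyymmS => yyymmyS => yyymmyyS => yyymmyyyS => yyymmyyyy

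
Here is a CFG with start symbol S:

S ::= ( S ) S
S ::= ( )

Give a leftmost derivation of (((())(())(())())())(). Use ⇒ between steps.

S⇒(S)S⇒((S)S)S⇒(((S)S)S)S⇒(((())S)S)S⇒(((())(S)S)S)S⇒(((())(())S)S)S⇒(((())(())(S)S)S)S⇒(((())(())(())S)S)S⇒(((())(())(())())S)S⇒(((())(())(())())())S⇒(((())(())(())())())()

S ⇒ (S)S   [S ::= ( S ) S]
(S)S ⇒ ((S)S)S   [S ::= ( S ) S]
((S)S)S ⇒ (((S)S)S)S   [S ::= ( S ) S]
(((S)S)S)S ⇒ (((())S)S)S   [S ::= ( )]
(((())S)S)S ⇒ (((())(S)S)S)S   [S ::= ( S ) S]
(((())(S)S)S)S ⇒ (((())(())S)S)S   [S ::= ( )]
(((())(())S)S)S ⇒ (((())(())(S)S)S)S   [S ::= ( S ) S]
(((())(())(S)S)S)S ⇒ (((())(())(())S)S)S   [S ::= ( )]
(((())(())(())S)S)S ⇒ (((())(())(())())S)S   [S ::= ( )]
(((())(())(())())S)S ⇒ (((())(())(())())())S   [S ::= ( )]
(((())(())(())())())S ⇒ (((())(())(())())())()   [S ::= ( )]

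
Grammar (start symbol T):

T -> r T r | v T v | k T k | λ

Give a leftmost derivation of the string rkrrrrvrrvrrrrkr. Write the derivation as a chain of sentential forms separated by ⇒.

T ⇒ rTr ⇒ rkTkr ⇒ rkrTrkr ⇒ rkrrTrrkr ⇒ rkrrrTrrrkr ⇒ rkrrrrTrrrrkr ⇒ rkrrrrvTvrrrrkr ⇒ rkrrrrvrTrvrrrrkr ⇒ rkrrrrvrrvrrrrkr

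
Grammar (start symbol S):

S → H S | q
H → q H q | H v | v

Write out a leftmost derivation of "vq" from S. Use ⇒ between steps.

S ⇒ HS ⇒ vS ⇒ vq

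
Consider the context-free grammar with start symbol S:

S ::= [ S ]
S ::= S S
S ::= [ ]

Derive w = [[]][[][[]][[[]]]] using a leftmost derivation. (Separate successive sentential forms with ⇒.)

S ⇒ SS   [S ::= S S]
SS ⇒ [S]S   [S ::= [ S ]]
[S]S ⇒ [[]]S   [S ::= [ ]]
[[]]S ⇒ [[]][S]   [S ::= [ S ]]
[[]][S] ⇒ [[]][SS]   [S ::= S S]
[[]][SS] ⇒ [[]][SSS]   [S ::= S S]
[[]][SSS] ⇒ [[]][[]SS]   [S ::= [ ]]
[[]][[]SS] ⇒ [[]][[][S]S]   [S ::= [ S ]]
[[]][[][S]S] ⇒ [[]][[][[]]S]   [S ::= [ ]]
[[]][[][[]]S] ⇒ [[]][[][[]][S]]   [S ::= [ S ]]
[[]][[][[]][S]] ⇒ [[]][[][[]][[S]]]   [S ::= [ S ]]
[[]][[][[]][[S]]] ⇒ [[]][[][[]][[[]]]]   [S ::= [ ]]

S ⇒ SS ⇒ [S]S ⇒ [[]]S ⇒ [[]][S] ⇒ [[]][SS] ⇒ [[]][SSS] ⇒ [[]][[]SS] ⇒ [[]][[][S]S] ⇒ [[]][[][[]]S] ⇒ [[]][[][[]][S]] ⇒ [[]][[][[]][[S]]] ⇒ [[]][[][[]][[[]]]]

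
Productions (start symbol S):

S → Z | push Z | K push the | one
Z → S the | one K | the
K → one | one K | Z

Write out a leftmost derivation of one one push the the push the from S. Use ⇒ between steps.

S ⇒ K push the   [S → K push the]
K push the ⇒ one K push the   [K → one K]
one K push the ⇒ one Z push the   [K → Z]
one Z push the ⇒ one S the push the   [Z → S the]
one S the push the ⇒ one K push the the push the   [S → K push the]
one K push the the push the ⇒ one one push the the push the   [K → one]

S ⇒ K push the ⇒ one K push the ⇒ one Z push the ⇒ one S the push the ⇒ one K push the the push the ⇒ one one push the the push the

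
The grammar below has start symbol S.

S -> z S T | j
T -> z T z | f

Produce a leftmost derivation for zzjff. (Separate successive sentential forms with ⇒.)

S ⇒ zST ⇒ zzSTT ⇒ zzjTT ⇒ zzjfT ⇒ zzjff

S ⇒ zST   [S -> z S T]
zST ⇒ zzSTT   [S -> z S T]
zzSTT ⇒ zzjTT   [S -> j]
zzjTT ⇒ zzjfT   [T -> f]
zzjfT ⇒ zzjff   [T -> f]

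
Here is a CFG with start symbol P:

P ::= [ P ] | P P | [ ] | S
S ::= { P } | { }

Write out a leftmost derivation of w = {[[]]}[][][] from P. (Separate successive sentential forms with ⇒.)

P ⇒ PP ⇒ PPP ⇒ PPPP ⇒ SPPP ⇒ {P}PPP ⇒ {[P]}PPP ⇒ {[[]]}PPP ⇒ {[[]]}[]PP ⇒ {[[]]}[][]P ⇒ {[[]]}[][][]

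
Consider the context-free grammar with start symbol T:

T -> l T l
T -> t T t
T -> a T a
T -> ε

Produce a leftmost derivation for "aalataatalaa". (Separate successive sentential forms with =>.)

T => aTa => aaTaa => aalTlaa => aalaTalaa => aalatTtalaa => aalataTatalaa => aalataatalaa

T => aTa   [T -> a T a]
aTa => aaTaa   [T -> a T a]
aaTaa => aalTlaa   [T -> l T l]
aalTlaa => aalaTalaa   [T -> a T a]
aalaTalaa => aalatTtalaa   [T -> t T t]
aalatTtalaa => aalataTatalaa   [T -> a T a]
aalataTatalaa => aalataatalaa   [T -> ε]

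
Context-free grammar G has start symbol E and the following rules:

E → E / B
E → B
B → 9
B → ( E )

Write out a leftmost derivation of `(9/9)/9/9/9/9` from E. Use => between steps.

E => E/B   [E → E / B]
E/B => E/B/B   [E → E / B]
E/B/B => E/B/B/B   [E → E / B]
E/B/B/B => E/B/B/B/B   [E → E / B]
E/B/B/B/B => B/B/B/B/B   [E → B]
B/B/B/B/B => (E)/B/B/B/B   [B → ( E )]
(E)/B/B/B/B => (E/B)/B/B/B/B   [E → E / B]
(E/B)/B/B/B/B => (B/B)/B/B/B/B   [E → B]
(B/B)/B/B/B/B => (9/B)/B/B/B/B   [B → 9]
(9/B)/B/B/B/B => (9/9)/B/B/B/B   [B → 9]
(9/9)/B/B/B/B => (9/9)/9/B/B/B   [B → 9]
(9/9)/9/B/B/B => (9/9)/9/9/B/B   [B → 9]
(9/9)/9/9/B/B => (9/9)/9/9/9/B   [B → 9]
(9/9)/9/9/9/B => (9/9)/9/9/9/9   [B → 9]

E => E/B => E/B/B => E/B/B/B => E/B/B/B/B => B/B/B/B/B => (E)/B/B/B/B => (E/B)/B/B/B/B => (B/B)/B/B/B/B => (9/B)/B/B/B/B => (9/9)/B/B/B/B => (9/9)/9/B/B/B => (9/9)/9/9/B/B => (9/9)/9/9/9/B => (9/9)/9/9/9/9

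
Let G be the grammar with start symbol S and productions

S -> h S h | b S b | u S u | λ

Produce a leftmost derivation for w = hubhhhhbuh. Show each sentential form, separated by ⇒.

S⇒hSh⇒huSuh⇒hubSbuh⇒hubhShbuh⇒hubhhShhbuh⇒hubhhhhbuh

S ⇒ hSh   [S -> h S h]
hSh ⇒ huSuh   [S -> u S u]
huSuh ⇒ hubSbuh   [S -> b S b]
hubSbuh ⇒ hubhShbuh   [S -> h S h]
hubhShbuh ⇒ hubhhShhbuh   [S -> h S h]
hubhhShhbuh ⇒ hubhhhhbuh   [S -> λ]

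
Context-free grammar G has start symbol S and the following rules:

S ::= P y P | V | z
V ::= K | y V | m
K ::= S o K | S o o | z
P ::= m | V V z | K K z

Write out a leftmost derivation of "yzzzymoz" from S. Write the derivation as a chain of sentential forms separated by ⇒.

S ⇒ V   [S ::= V]
V ⇒ yV   [V ::= y V]
yV ⇒ yK   [V ::= K]
yK ⇒ ySoK   [K ::= S o K]
ySoK ⇒ yPyPoK   [S ::= P y P]
yPyPoK ⇒ yKKzyPoK   [P ::= K K z]
yKKzyPoK ⇒ yzKzyPoK   [K ::= z]
yzKzyPoK ⇒ yzzzyPoK   [K ::= z]
yzzzyPoK ⇒ yzzzymoK   [P ::= m]
yzzzymoK ⇒ yzzzymoz   [K ::= z]

S⇒V⇒yV⇒yK⇒ySoK⇒yPyPoK⇒yKKzyPoK⇒yzKzyPoK⇒yzzzyPoK⇒yzzzymoK⇒yzzzymoz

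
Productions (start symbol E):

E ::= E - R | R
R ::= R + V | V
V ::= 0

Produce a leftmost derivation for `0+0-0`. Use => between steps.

E => E-R   [E ::= E - R]
E-R => R-R   [E ::= R]
R-R => R+V-R   [R ::= R + V]
R+V-R => V+V-R   [R ::= V]
V+V-R => 0+V-R   [V ::= 0]
0+V-R => 0+0-R   [V ::= 0]
0+0-R => 0+0-V   [R ::= V]
0+0-V => 0+0-0   [V ::= 0]

E=>E-R=>R-R=>R+V-R=>V+V-R=>0+V-R=>0+0-R=>0+0-V=>0+0-0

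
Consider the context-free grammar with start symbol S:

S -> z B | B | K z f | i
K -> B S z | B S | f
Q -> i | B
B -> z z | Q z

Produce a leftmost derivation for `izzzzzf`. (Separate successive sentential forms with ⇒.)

S ⇒ Kzf   [S -> K z f]
Kzf ⇒ BSzzf   [K -> B S z]
BSzzf ⇒ QzSzzf   [B -> Q z]
QzSzzf ⇒ izSzzf   [Q -> i]
izSzzf ⇒ izBzzf   [S -> B]
izBzzf ⇒ izzzzzf   [B -> z z]

S ⇒ Kzf ⇒ BSzzf ⇒ QzSzzf ⇒ izSzzf ⇒ izBzzf ⇒ izzzzzf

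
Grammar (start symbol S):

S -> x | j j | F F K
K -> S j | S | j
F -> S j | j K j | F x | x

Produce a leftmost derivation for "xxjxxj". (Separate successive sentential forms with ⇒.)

S ⇒ FFK   [S -> F F K]
FFK ⇒ xFK   [F -> x]
xFK ⇒ xSjK   [F -> S j]
xSjK ⇒ xxjK   [S -> x]
xxjK ⇒ xxjS   [K -> S]
xxjS ⇒ xxjFFK   [S -> F F K]
xxjFFK ⇒ xxjxFK   [F -> x]
xxjxFK ⇒ xxjxxK   [F -> x]
xxjxxK ⇒ xxjxxj   [K -> j]

S ⇒ FFK ⇒ xFK ⇒ xSjK ⇒ xxjK ⇒ xxjS ⇒ xxjFFK ⇒ xxjxFK ⇒ xxjxxK ⇒ xxjxxj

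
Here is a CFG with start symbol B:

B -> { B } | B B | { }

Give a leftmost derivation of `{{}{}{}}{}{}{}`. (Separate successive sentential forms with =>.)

B => BB => BBB => BBBB => {B}BBB => {BB}BBB => {BBB}BBB => {{}BB}BBB => {{}{}B}BBB => {{}{}{}}BBB => {{}{}{}}{}BB => {{}{}{}}{}{}B => {{}{}{}}{}{}{}

B => BB   [B -> B B]
BB => BBB   [B -> B B]
BBB => BBBB   [B -> B B]
BBBB => {B}BBB   [B -> { B }]
{B}BBB => {BB}BBB   [B -> B B]
{BB}BBB => {BBB}BBB   [B -> B B]
{BBB}BBB => {{}BB}BBB   [B -> { }]
{{}BB}BBB => {{}{}B}BBB   [B -> { }]
{{}{}B}BBB => {{}{}{}}BBB   [B -> { }]
{{}{}{}}BBB => {{}{}{}}{}BB   [B -> { }]
{{}{}{}}{}BB => {{}{}{}}{}{}B   [B -> { }]
{{}{}{}}{}{}B => {{}{}{}}{}{}{}   [B -> { }]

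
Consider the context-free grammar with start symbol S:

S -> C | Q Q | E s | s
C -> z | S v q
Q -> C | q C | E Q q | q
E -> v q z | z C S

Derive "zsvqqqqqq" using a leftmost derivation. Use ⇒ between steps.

S ⇒ QQ   [S -> Q Q]
QQ ⇒ EQqQ   [Q -> E Q q]
EQqQ ⇒ zCSQqQ   [E -> z C S]
zCSQqQ ⇒ zSvqSQqQ   [C -> S v q]
zSvqSQqQ ⇒ zsvqSQqQ   [S -> s]
zsvqSQqQ ⇒ zsvqQQQqQ   [S -> Q Q]
zsvqQQQqQ ⇒ zsvqqQQqQ   [Q -> q]
zsvqqQQqQ ⇒ zsvqqqQqQ   [Q -> q]
zsvqqqQqQ ⇒ zsvqqqqqQ   [Q -> q]
zsvqqqqqQ ⇒ zsvqqqqqq   [Q -> q]

S⇒QQ⇒EQqQ⇒zCSQqQ⇒zSvqSQqQ⇒zsvqSQqQ⇒zsvqQQQqQ⇒zsvqqQQqQ⇒zsvqqqQqQ⇒zsvqqqqqQ⇒zsvqqqqqq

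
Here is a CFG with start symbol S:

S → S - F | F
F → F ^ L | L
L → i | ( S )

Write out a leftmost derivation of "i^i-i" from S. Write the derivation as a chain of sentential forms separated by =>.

S=>S-F=>F-F=>F^L-F=>L^L-F=>i^L-F=>i^i-F=>i^i-L=>i^i-i

S => S-F   [S → S - F]
S-F => F-F   [S → F]
F-F => F^L-F   [F → F ^ L]
F^L-F => L^L-F   [F → L]
L^L-F => i^L-F   [L → i]
i^L-F => i^i-F   [L → i]
i^i-F => i^i-L   [F → L]
i^i-L => i^i-i   [L → i]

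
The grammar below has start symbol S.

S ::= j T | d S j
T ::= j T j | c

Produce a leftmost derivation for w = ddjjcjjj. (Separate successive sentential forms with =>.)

S => dSj   [S ::= d S j]
dSj => ddSjj   [S ::= d S j]
ddSjj => ddjTjj   [S ::= j T]
ddjTjj => ddjjTjjj   [T ::= j T j]
ddjjTjjj => ddjjcjjj   [T ::= c]

S=>dSj=>ddSjj=>ddjTjj=>ddjjTjjj=>ddjjcjjj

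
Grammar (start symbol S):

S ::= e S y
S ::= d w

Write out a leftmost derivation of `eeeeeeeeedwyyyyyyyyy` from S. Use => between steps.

S => eSy   [S ::= e S y]
eSy => eeSyy   [S ::= e S y]
eeSyy => eeeSyyy   [S ::= e S y]
eeeSyyy => eeeeSyyyy   [S ::= e S y]
eeeeSyyyy => eeeeeSyyyyy   [S ::= e S y]
eeeeeSyyyyy => eeeeeeSyyyyyy   [S ::= e S y]
eeeeeeSyyyyyy => eeeeeeeSyyyyyyy   [S ::= e S y]
eeeeeeeSyyyyyyy => eeeeeeeeSyyyyyyyy   [S ::= e S y]
eeeeeeeeSyyyyyyyy => eeeeeeeeeSyyyyyyyyy   [S ::= e S y]
eeeeeeeeeSyyyyyyyyy => eeeeeeeeedwyyyyyyyyy   [S ::= d w]

S=>eSy=>eeSyy=>eeeSyyy=>eeeeSyyyy=>eeeeeSyyyyy=>eeeeeeSyyyyyy=>eeeeeeeSyyyyyyy=>eeeeeeeeSyyyyyyyy=>eeeeeeeeeSyyyyyyyyy=>eeeeeeeeedwyyyyyyyyy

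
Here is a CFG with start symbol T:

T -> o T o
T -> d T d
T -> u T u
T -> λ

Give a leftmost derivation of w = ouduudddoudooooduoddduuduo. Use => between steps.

T => oTo   [T -> o T o]
oTo => ouTuo   [T -> u T u]
ouTuo => oudTduo   [T -> d T d]
oudTduo => ouduTuduo   [T -> u T u]
ouduTuduo => ouduuTuuduo   [T -> u T u]
ouduuTuuduo => ouduudTduuduo   [T -> d T d]
ouduudTduuduo => ouduuddTdduuduo   [T -> d T d]
ouduuddTdduuduo => ouduudddTddduuduo   [T -> d T d]
ouduudddTddduuduo => ouduudddoToddduuduo   [T -> o T o]
ouduudddoToddduuduo => ouduudddouTuoddduuduo   [T -> u T u]
ouduudddouTuoddduuduo => ouduudddoudTduoddduuduo   [T -> d T d]
ouduudddoudTduoddduuduo => ouduudddoudoToduoddduuduo   [T -> o T o]
ouduudddoudoToduoddduuduo => ouduudddoudooTooduoddduuduo   [T -> o T o]
ouduudddoudooTooduoddduuduo => ouduudddoudooooduoddduuduo   [T -> λ]

T => oTo => ouTuo => oudTduo => ouduTuduo => ouduuTuuduo => ouduudTduuduo => ouduuddTdduuduo => ouduudddTddduuduo => ouduudddoToddduuduo => ouduudddouTuoddduuduo => ouduudddoudTduoddduuduo => ouduudddoudoToduoddduuduo => ouduudddoudooTooduoddduuduo => ouduudddoudooooduoddduuduo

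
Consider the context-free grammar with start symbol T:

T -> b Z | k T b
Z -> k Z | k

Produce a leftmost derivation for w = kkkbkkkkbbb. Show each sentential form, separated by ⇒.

T ⇒ kTb ⇒ kkTbb ⇒ kkkTbbb ⇒ kkkbZbbb ⇒ kkkbkZbbb ⇒ kkkbkkZbbb ⇒ kkkbkkkZbbb ⇒ kkkbkkkkbbb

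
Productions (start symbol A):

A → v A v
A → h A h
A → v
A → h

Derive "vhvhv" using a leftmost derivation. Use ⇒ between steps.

A⇒vAv⇒vhAhv⇒vhvhv

A ⇒ vAv   [A → v A v]
vAv ⇒ vhAhv   [A → h A h]
vhAhv ⇒ vhvhv   [A → v]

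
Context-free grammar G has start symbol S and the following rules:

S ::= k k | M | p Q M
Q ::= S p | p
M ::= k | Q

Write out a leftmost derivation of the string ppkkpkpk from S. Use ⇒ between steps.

S ⇒ pQM ⇒ pSpM ⇒ ppQMpM ⇒ ppSpMpM ⇒ ppkkpMpM ⇒ ppkkpkpM ⇒ ppkkpkpk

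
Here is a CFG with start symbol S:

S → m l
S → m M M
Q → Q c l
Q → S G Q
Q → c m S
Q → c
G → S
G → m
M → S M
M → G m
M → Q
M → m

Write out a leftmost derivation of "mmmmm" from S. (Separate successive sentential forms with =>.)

S => mMM => mGmM => mmmM => mmmGm => mmmmm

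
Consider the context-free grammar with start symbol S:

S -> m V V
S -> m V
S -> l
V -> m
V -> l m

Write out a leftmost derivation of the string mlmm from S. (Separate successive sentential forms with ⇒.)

S ⇒ mVV ⇒ mlmV ⇒ mlmm

S ⇒ mVV   [S -> m V V]
mVV ⇒ mlmV   [V -> l m]
mlmV ⇒ mlmm   [V -> m]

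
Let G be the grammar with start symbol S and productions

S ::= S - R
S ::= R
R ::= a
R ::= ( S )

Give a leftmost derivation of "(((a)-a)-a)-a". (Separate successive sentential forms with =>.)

S=>S-R=>R-R=>(S)-R=>(S-R)-R=>(R-R)-R=>((S)-R)-R=>((S-R)-R)-R=>((R-R)-R)-R=>(((S)-R)-R)-R=>(((R)-R)-R)-R=>(((a)-R)-R)-R=>(((a)-a)-R)-R=>(((a)-a)-a)-R=>(((a)-a)-a)-a

S => S-R   [S ::= S - R]
S-R => R-R   [S ::= R]
R-R => (S)-R   [R ::= ( S )]
(S)-R => (S-R)-R   [S ::= S - R]
(S-R)-R => (R-R)-R   [S ::= R]
(R-R)-R => ((S)-R)-R   [R ::= ( S )]
((S)-R)-R => ((S-R)-R)-R   [S ::= S - R]
((S-R)-R)-R => ((R-R)-R)-R   [S ::= R]
((R-R)-R)-R => (((S)-R)-R)-R   [R ::= ( S )]
(((S)-R)-R)-R => (((R)-R)-R)-R   [S ::= R]
(((R)-R)-R)-R => (((a)-R)-R)-R   [R ::= a]
(((a)-R)-R)-R => (((a)-a)-R)-R   [R ::= a]
(((a)-a)-R)-R => (((a)-a)-a)-R   [R ::= a]
(((a)-a)-a)-R => (((a)-a)-a)-a   [R ::= a]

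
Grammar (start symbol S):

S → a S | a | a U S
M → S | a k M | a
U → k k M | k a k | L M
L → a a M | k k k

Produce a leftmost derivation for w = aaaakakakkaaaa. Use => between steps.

S=>aUS=>aLMS=>aaaMMS=>aaaakMMS=>aaaakakMMS=>aaaakakSMS=>aaaakakaUSMS=>aaaakakakkMSMS=>aaaakakakkaSMS=>aaaakakakkaaMS=>aaaakakakkaaaS=>aaaakakakkaaaa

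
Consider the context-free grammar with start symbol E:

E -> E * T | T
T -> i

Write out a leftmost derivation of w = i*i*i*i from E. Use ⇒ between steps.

E⇒E*T⇒E*T*T⇒E*T*T*T⇒T*T*T*T⇒i*T*T*T⇒i*i*T*T⇒i*i*i*T⇒i*i*i*i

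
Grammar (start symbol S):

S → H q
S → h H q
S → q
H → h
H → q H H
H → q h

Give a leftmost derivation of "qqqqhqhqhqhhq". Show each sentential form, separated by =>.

S=>Hq=>qHHq=>qqHHHq=>qqqHHHHq=>qqqqhHHHq=>qqqqhqhHHq=>qqqqhqhqHHHq=>qqqqhqhqhHHq=>qqqqhqhqhqhHq=>qqqqhqhqhqhhq

S => Hq   [S → H q]
Hq => qHHq   [H → q H H]
qHHq => qqHHHq   [H → q H H]
qqHHHq => qqqHHHHq   [H → q H H]
qqqHHHHq => qqqqhHHHq   [H → q h]
qqqqhHHHq => qqqqhqhHHq   [H → q h]
qqqqhqhHHq => qqqqhqhqHHHq   [H → q H H]
qqqqhqhqHHHq => qqqqhqhqhHHq   [H → h]
qqqqhqhqhHHq => qqqqhqhqhqhHq   [H → q h]
qqqqhqhqhqhHq => qqqqhqhqhqhhq   [H → h]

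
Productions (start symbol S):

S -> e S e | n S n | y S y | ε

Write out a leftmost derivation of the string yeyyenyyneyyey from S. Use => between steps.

S => ySy => yeSey => yeySyey => yeyySyyey => yeyyeSeyyey => yeyyenSneyyey => yeyyenySyneyyey => yeyyenyyneyyey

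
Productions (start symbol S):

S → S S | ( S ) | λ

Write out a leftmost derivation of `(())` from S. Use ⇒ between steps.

S ⇒ (S)   [S → ( S )]
(S) ⇒ (SS)   [S → S S]
(SS) ⇒ (SSS)   [S → S S]
(SSS) ⇒ (SSSS)   [S → S S]
(SSSS) ⇒ ((S)SSS)   [S → ( S )]
((S)SSS) ⇒ (()SSS)   [S → λ]
(()SSS) ⇒ (()SS)   [S → λ]
(()SS) ⇒ (()S)   [S → λ]
(()S) ⇒ (())   [S → λ]

S ⇒ (S) ⇒ (SS) ⇒ (SSS) ⇒ (SSSS) ⇒ ((S)SSS) ⇒ (()SSS) ⇒ (()SS) ⇒ (()S) ⇒ (())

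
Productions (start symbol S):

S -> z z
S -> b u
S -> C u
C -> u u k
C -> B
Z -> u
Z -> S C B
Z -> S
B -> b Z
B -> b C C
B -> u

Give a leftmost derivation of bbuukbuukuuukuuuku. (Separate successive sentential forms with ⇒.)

S ⇒ Cu ⇒ Bu ⇒ bCCu ⇒ bBCu ⇒ bbCCCu ⇒ bbuukCCu ⇒ bbuukBCu ⇒ bbuukbZCu ⇒ bbuukbSCBCu ⇒ bbuukbCuCBCu ⇒ bbuukbuukuCBCu ⇒ bbuukbuukuuukBCu ⇒ bbuukbuukuuukuCu ⇒ bbuukbuukuuukuuuku

S ⇒ Cu   [S -> C u]
Cu ⇒ Bu   [C -> B]
Bu ⇒ bCCu   [B -> b C C]
bCCu ⇒ bBCu   [C -> B]
bBCu ⇒ bbCCCu   [B -> b C C]
bbCCCu ⇒ bbuukCCu   [C -> u u k]
bbuukCCu ⇒ bbuukBCu   [C -> B]
bbuukBCu ⇒ bbuukbZCu   [B -> b Z]
bbuukbZCu ⇒ bbuukbSCBCu   [Z -> S C B]
bbuukbSCBCu ⇒ bbuukbCuCBCu   [S -> C u]
bbuukbCuCBCu ⇒ bbuukbuukuCBCu   [C -> u u k]
bbuukbuukuCBCu ⇒ bbuukbuukuuukBCu   [C -> u u k]
bbuukbuukuuukBCu ⇒ bbuukbuukuuukuCu   [B -> u]
bbuukbuukuuukuCu ⇒ bbuukbuukuuukuuuku   [C -> u u k]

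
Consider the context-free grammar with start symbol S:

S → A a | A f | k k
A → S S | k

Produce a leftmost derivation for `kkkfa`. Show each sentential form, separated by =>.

S => Aa => SSa => kkSa => kkAfa => kkkfa

S => Aa   [S → A a]
Aa => SSa   [A → S S]
SSa => kkSa   [S → k k]
kkSa => kkAfa   [S → A f]
kkAfa => kkkfa   [A → k]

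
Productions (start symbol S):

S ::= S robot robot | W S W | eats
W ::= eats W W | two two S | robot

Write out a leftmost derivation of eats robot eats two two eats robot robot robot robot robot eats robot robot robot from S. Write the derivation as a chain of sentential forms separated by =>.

S => S robot robot   [S ::= S robot robot]
S robot robot => W S W robot robot   [S ::= W S W]
W S W robot robot => eats W W S W robot robot   [W ::= eats W W]
eats W W S W robot robot => eats robot W S W robot robot   [W ::= robot]
eats robot W S W robot robot => eats robot eats W W S W robot robot   [W ::= eats W W]
eats robot eats W W S W robot robot => eats robot eats two two S W S W robot robot   [W ::= two two S]
eats robot eats two two S W S W robot robot => eats robot eats two two S robot robot W S W robot robot   [S ::= S robot robot]
eats robot eats two two S robot robot W S W robot robot => eats robot eats two two S robot robot robot robot W S W robot robot   [S ::= S robot robot]
eats robot eats two two S robot robot robot robot W S W robot robot => eats robot eats two two eats robot robot robot robot W S W robot robot   [S ::= eats]
eats robot eats two two eats robot robot robot robot W S W robot robot => eats robot eats two two eats robot robot robot robot robot S W robot robot   [W ::= robot]
eats robot eats two two eats robot robot robot robot robot S W robot robot => eats robot eats two two eats robot robot robot robot robot eats W robot robot   [S ::= eats]
eats robot eats two two eats robot robot robot robot robot eats W robot robot => eats robot eats two two eats robot robot robot robot robot eats robot robot robot   [W ::= robot]

S => S robot robot => W S W robot robot => eats W W S W robot robot => eats robot W S W robot robot => eats robot eats W W S W robot robot => eats robot eats two two S W S W robot robot => eats robot eats two two S robot robot W S W robot robot => eats robot eats two two S robot robot robot robot W S W robot robot => eats robot eats two two eats robot robot robot robot W S W robot robot => eats robot eats two two eats robot robot robot robot robot S W robot robot => eats robot eats two two eats robot robot robot robot robot eats W robot robot => eats robot eats two two eats robot robot robot robot robot eats robot robot robot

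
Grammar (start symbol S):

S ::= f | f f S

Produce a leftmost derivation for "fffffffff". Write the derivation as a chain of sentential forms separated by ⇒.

S ⇒ ffS ⇒ ffffS ⇒ ffffffS ⇒ ffffffffS ⇒ fffffffff

S ⇒ ffS   [S ::= f f S]
ffS ⇒ ffffS   [S ::= f f S]
ffffS ⇒ ffffffS   [S ::= f f S]
ffffffS ⇒ ffffffffS   [S ::= f f S]
ffffffffS ⇒ fffffffff   [S ::= f]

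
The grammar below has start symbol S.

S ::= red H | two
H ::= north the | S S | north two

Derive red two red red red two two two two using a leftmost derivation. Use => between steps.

S => red H   [S ::= red H]
red H => red S S   [H ::= S S]
red S S => red two S   [S ::= two]
red two S => red two red H   [S ::= red H]
red two red H => red two red S S   [H ::= S S]
red two red S S => red two red red H S   [S ::= red H]
red two red red H S => red two red red S S S   [H ::= S S]
red two red red S S S => red two red red red H S S   [S ::= red H]
red two red red red H S S => red two red red red S S S S   [H ::= S S]
red two red red red S S S S => red two red red red two S S S   [S ::= two]
red two red red red two S S S => red two red red red two two S S   [S ::= two]
red two red red red two two S S => red two red red red two two two S   [S ::= two]
red two red red red two two two S => red two red red red two two two two   [S ::= two]

S => red H => red S S => red two S => red two red H => red two red S S => red two red red H S => red two red red S S S => red two red red red H S S => red two red red red S S S S => red two red red red two S S S => red two red red red two two S S => red two red red red two two two S => red two red red red two two two two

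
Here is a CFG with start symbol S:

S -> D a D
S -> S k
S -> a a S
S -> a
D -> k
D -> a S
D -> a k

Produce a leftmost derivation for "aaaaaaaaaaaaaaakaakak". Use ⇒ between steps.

S⇒DaD⇒aSaD⇒aaaSaD⇒aaaDaDaD⇒aaaaSaDaD⇒aaaaaaSaDaD⇒aaaaaaaaSaDaD⇒aaaaaaaaaaSaDaD⇒aaaaaaaaaaaaSaDaD⇒aaaaaaaaaaaaSkaDaD⇒aaaaaaaaaaaaaaSkaDaD⇒aaaaaaaaaaaaaaakaDaD⇒aaaaaaaaaaaaaaakaakaD⇒aaaaaaaaaaaaaaakaakak

S ⇒ DaD   [S -> D a D]
DaD ⇒ aSaD   [D -> a S]
aSaD ⇒ aaaSaD   [S -> a a S]
aaaSaD ⇒ aaaDaDaD   [S -> D a D]
aaaDaDaD ⇒ aaaaSaDaD   [D -> a S]
aaaaSaDaD ⇒ aaaaaaSaDaD   [S -> a a S]
aaaaaaSaDaD ⇒ aaaaaaaaSaDaD   [S -> a a S]
aaaaaaaaSaDaD ⇒ aaaaaaaaaaSaDaD   [S -> a a S]
aaaaaaaaaaSaDaD ⇒ aaaaaaaaaaaaSaDaD   [S -> a a S]
aaaaaaaaaaaaSaDaD ⇒ aaaaaaaaaaaaSkaDaD   [S -> S k]
aaaaaaaaaaaaSkaDaD ⇒ aaaaaaaaaaaaaaSkaDaD   [S -> a a S]
aaaaaaaaaaaaaaSkaDaD ⇒ aaaaaaaaaaaaaaakaDaD   [S -> a]
aaaaaaaaaaaaaaakaDaD ⇒ aaaaaaaaaaaaaaakaakaD   [D -> a k]
aaaaaaaaaaaaaaakaakaD ⇒ aaaaaaaaaaaaaaakaakak   [D -> k]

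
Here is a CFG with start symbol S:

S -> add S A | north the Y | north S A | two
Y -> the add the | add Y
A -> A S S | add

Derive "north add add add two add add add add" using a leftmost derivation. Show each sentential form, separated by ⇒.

S ⇒ north S A   [S -> north S A]
north S A ⇒ north add S A A   [S -> add S A]
north add S A A ⇒ north add add S A A A   [S -> add S A]
north add add S A A A ⇒ north add add add S A A A A   [S -> add S A]
north add add add S A A A A ⇒ north add add add two A A A A   [S -> two]
north add add add two A A A A ⇒ north add add add two add A A A   [A -> add]
north add add add two add A A A ⇒ north add add add two add add A A   [A -> add]
north add add add two add add A A ⇒ north add add add two add add add A   [A -> add]
north add add add two add add add A ⇒ north add add add two add add add add   [A -> add]

S ⇒ north S A ⇒ north add S A A ⇒ north add add S A A A ⇒ north add add add S A A A A ⇒ north add add add two A A A A ⇒ north add add add two add A A A ⇒ north add add add two add add A A ⇒ north add add add two add add add A ⇒ north add add add two add add add add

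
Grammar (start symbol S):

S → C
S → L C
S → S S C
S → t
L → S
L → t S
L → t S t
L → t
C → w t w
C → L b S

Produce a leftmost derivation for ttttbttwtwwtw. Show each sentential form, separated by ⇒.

S ⇒ SSC   [S → S S C]
SSC ⇒ tSC   [S → t]
tSC ⇒ tCC   [S → C]
tCC ⇒ tLbSC   [C → L b S]
tLbSC ⇒ ttStbSC   [L → t S t]
ttStbSC ⇒ ttttbSC   [S → t]
ttttbSC ⇒ ttttbLCC   [S → L C]
ttttbLCC ⇒ ttttbtSCC   [L → t S]
ttttbtSCC ⇒ ttttbttCC   [S → t]
ttttbttCC ⇒ ttttbttwtwC   [C → w t w]
ttttbttwtwC ⇒ ttttbttwtwwtw   [C → w t w]

S ⇒ SSC ⇒ tSC ⇒ tCC ⇒ tLbSC ⇒ ttStbSC ⇒ ttttbSC ⇒ ttttbLCC ⇒ ttttbtSCC ⇒ ttttbttCC ⇒ ttttbttwtwC ⇒ ttttbttwtwwtw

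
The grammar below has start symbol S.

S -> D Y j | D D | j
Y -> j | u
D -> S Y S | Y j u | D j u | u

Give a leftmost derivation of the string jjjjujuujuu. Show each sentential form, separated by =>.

S => DD   [S -> D D]
DD => SYSD   [D -> S Y S]
SYSD => jYSD   [S -> j]
jYSD => jjSD   [Y -> j]
jjSD => jjDDD   [S -> D D]
jjDDD => jjSYSDD   [D -> S Y S]
jjSYSDD => jjjYSDD   [S -> j]
jjjYSDD => jjjjSDD   [Y -> j]
jjjjSDD => jjjjDYjDD   [S -> D Y j]
jjjjDYjDD => jjjjDjuYjDD   [D -> D j u]
jjjjDjuYjDD => jjjjujuYjDD   [D -> u]
jjjjujuYjDD => jjjjujuujDD   [Y -> u]
jjjjujuujDD => jjjjujuujuD   [D -> u]
jjjjujuujuD => jjjjujuujuu   [D -> u]

S => DD => SYSD => jYSD => jjSD => jjDDD => jjSYSDD => jjjYSDD => jjjjSDD => jjjjDYjDD => jjjjDjuYjDD => jjjjujuYjDD => jjjjujuujDD => jjjjujuujuD => jjjjujuujuu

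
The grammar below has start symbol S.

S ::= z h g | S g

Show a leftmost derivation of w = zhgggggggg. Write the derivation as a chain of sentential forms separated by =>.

S => Sg => Sgg => Sggg => Sgggg => Sggggg => Sgggggg => Sggggggg => zhgggggggg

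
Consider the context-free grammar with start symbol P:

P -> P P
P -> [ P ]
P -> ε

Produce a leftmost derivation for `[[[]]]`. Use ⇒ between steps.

P ⇒ PP ⇒ [P]P ⇒ [PP]P ⇒ [[P]P]P ⇒ [[PP]P]P ⇒ [[PPP]P]P ⇒ [[PPPP]P]P ⇒ [[[P]PPP]P]P ⇒ [[[]PPP]P]P ⇒ [[[]PP]P]P ⇒ [[[]P]P]P ⇒ [[[]]P]P ⇒ [[[]]]P ⇒ [[[]]]

P ⇒ PP   [P -> P P]
PP ⇒ [P]P   [P -> [ P ]]
[P]P ⇒ [PP]P   [P -> P P]
[PP]P ⇒ [[P]P]P   [P -> [ P ]]
[[P]P]P ⇒ [[PP]P]P   [P -> P P]
[[PP]P]P ⇒ [[PPP]P]P   [P -> P P]
[[PPP]P]P ⇒ [[PPPP]P]P   [P -> P P]
[[PPPP]P]P ⇒ [[[P]PPP]P]P   [P -> [ P ]]
[[[P]PPP]P]P ⇒ [[[]PPP]P]P   [P -> ε]
[[[]PPP]P]P ⇒ [[[]PP]P]P   [P -> ε]
[[[]PP]P]P ⇒ [[[]P]P]P   [P -> ε]
[[[]P]P]P ⇒ [[[]]P]P   [P -> ε]
[[[]]P]P ⇒ [[[]]]P   [P -> ε]
[[[]]]P ⇒ [[[]]]   [P -> ε]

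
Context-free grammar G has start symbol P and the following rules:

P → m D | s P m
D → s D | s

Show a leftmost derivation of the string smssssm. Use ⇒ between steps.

P⇒sPm⇒smDm⇒smsDm⇒smssDm⇒smsssDm⇒smssssm

P ⇒ sPm   [P → s P m]
sPm ⇒ smDm   [P → m D]
smDm ⇒ smsDm   [D → s D]
smsDm ⇒ smssDm   [D → s D]
smssDm ⇒ smsssDm   [D → s D]
smsssDm ⇒ smssssm   [D → s]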